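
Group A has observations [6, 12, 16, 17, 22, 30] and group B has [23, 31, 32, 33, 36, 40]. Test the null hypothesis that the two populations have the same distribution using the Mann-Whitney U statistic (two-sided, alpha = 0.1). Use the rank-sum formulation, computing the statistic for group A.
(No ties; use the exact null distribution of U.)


Step 1: Combine and sort all 12 observations; assign midranks.
sorted (value, group): (6,X), (12,X), (16,X), (17,X), (22,X), (23,Y), (30,X), (31,Y), (32,Y), (33,Y), (36,Y), (40,Y)
ranks: 6->1, 12->2, 16->3, 17->4, 22->5, 23->6, 30->7, 31->8, 32->9, 33->10, 36->11, 40->12
Step 2: Rank sum for X: R1 = 1 + 2 + 3 + 4 + 5 + 7 = 22.
Step 3: U_X = R1 - n1(n1+1)/2 = 22 - 6*7/2 = 22 - 21 = 1.
       U_Y = n1*n2 - U_X = 36 - 1 = 35.
Step 4: No ties, so the exact null distribution of U (based on enumerating the C(12,6) = 924 equally likely rank assignments) gives the two-sided p-value.
Step 5: p-value = 0.004329; compare to alpha = 0.1. reject H0.

U_X = 1, p = 0.004329, reject H0 at alpha = 0.1.


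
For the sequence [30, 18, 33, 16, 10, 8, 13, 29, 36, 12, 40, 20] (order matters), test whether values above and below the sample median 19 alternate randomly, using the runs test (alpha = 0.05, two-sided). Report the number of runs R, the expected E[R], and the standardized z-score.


Step 1: Compute median = 19; label A = above, B = below.
Labels in order: ABABBBBAABAA  (n_A = 6, n_B = 6)
Step 2: Count runs R = 7.
Step 3: Under H0 (random ordering), E[R] = 2*n_A*n_B/(n_A+n_B) + 1 = 2*6*6/12 + 1 = 7.0000.
        Var[R] = 2*n_A*n_B*(2*n_A*n_B - n_A - n_B) / ((n_A+n_B)^2 * (n_A+n_B-1)) = 4320/1584 = 2.7273.
        SD[R] = 1.6514.
Step 4: R = E[R], so z = 0 with no continuity correction.
Step 5: Two-sided p-value via normal approximation = 2*(1 - Phi(|z|)) = 1.000000.
Step 6: alpha = 0.05. fail to reject H0.

R = 7, z = 0.0000, p = 1.000000, fail to reject H0.


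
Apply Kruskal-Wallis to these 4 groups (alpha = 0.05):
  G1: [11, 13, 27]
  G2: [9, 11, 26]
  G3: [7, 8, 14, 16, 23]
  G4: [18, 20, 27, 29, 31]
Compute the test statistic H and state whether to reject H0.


Step 1: Combine all N = 16 observations and assign midranks.
sorted (value, group, rank): (7,G3,1), (8,G3,2), (9,G2,3), (11,G1,4.5), (11,G2,4.5), (13,G1,6), (14,G3,7), (16,G3,8), (18,G4,9), (20,G4,10), (23,G3,11), (26,G2,12), (27,G1,13.5), (27,G4,13.5), (29,G4,15), (31,G4,16)
Step 2: Sum ranks within each group.
R_1 = 24 (n_1 = 3)
R_2 = 19.5 (n_2 = 3)
R_3 = 29 (n_3 = 5)
R_4 = 63.5 (n_4 = 5)
Step 3: H = 12/(N(N+1)) * sum(R_i^2/n_i) - 3(N+1)
     = 12/(16*17) * (24^2/3 + 19.5^2/3 + 29^2/5 + 63.5^2/5) - 3*17
     = 0.044118 * 1293.4 - 51
     = 6.061765.
Step 4: Ties present; correction factor C = 1 - 12/(16^3 - 16) = 0.997059. Corrected H = 6.061765 / 0.997059 = 6.079646.
Step 5: Under H0, H ~ chi^2(3); p-value = 0.107799.
Step 6: alpha = 0.05. fail to reject H0.

H = 6.0796, df = 3, p = 0.107799, fail to reject H0.


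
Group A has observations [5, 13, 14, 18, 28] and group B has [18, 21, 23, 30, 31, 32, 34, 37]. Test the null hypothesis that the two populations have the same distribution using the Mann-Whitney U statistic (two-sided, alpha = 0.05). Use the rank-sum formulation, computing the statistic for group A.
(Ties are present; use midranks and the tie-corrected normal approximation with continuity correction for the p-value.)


Step 1: Combine and sort all 13 observations; assign midranks.
sorted (value, group): (5,X), (13,X), (14,X), (18,X), (18,Y), (21,Y), (23,Y), (28,X), (30,Y), (31,Y), (32,Y), (34,Y), (37,Y)
ranks: 5->1, 13->2, 14->3, 18->4.5, 18->4.5, 21->6, 23->7, 28->8, 30->9, 31->10, 32->11, 34->12, 37->13
Step 2: Rank sum for X: R1 = 1 + 2 + 3 + 4.5 + 8 = 18.5.
Step 3: U_X = R1 - n1(n1+1)/2 = 18.5 - 5*6/2 = 18.5 - 15 = 3.5.
       U_Y = n1*n2 - U_X = 40 - 3.5 = 36.5.
Step 4: Ties are present, so use the tie-corrected normal approximation (with continuity correction) for the p-value.
Step 5: p-value = 0.019007; compare to alpha = 0.05. reject H0.

U_X = 3.5, p = 0.019007, reject H0 at alpha = 0.05.


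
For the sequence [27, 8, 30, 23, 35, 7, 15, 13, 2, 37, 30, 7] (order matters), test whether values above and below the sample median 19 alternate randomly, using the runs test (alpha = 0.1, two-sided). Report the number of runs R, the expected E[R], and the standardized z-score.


Step 1: Compute median = 19; label A = above, B = below.
Labels in order: ABAAABBBBAAB  (n_A = 6, n_B = 6)
Step 2: Count runs R = 6.
Step 3: Under H0 (random ordering), E[R] = 2*n_A*n_B/(n_A+n_B) + 1 = 2*6*6/12 + 1 = 7.0000.
        Var[R] = 2*n_A*n_B*(2*n_A*n_B - n_A - n_B) / ((n_A+n_B)^2 * (n_A+n_B-1)) = 4320/1584 = 2.7273.
        SD[R] = 1.6514.
Step 4: Continuity-corrected z = (R + 0.5 - E[R]) / SD[R] = (6 + 0.5 - 7.0000) / 1.6514 = -0.3028.
Step 5: Two-sided p-value via normal approximation = 2*(1 - Phi(|z|)) = 0.762069.
Step 6: alpha = 0.1. fail to reject H0.

R = 6, z = -0.3028, p = 0.762069, fail to reject H0.


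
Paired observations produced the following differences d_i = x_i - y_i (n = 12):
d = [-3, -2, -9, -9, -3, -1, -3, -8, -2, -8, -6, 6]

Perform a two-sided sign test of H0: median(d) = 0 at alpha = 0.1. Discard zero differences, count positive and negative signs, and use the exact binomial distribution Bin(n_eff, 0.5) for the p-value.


Step 1: Discard zero differences. Original n = 12; n_eff = number of nonzero differences = 12.
Nonzero differences (with sign): -3, -2, -9, -9, -3, -1, -3, -8, -2, -8, -6, +6
Step 2: Count signs: positive = 1, negative = 11.
Step 3: Under H0: P(positive) = 0.5, so the number of positives S ~ Bin(12, 0.5).
Step 4: Two-sided exact p-value = sum of Bin(12,0.5) probabilities at or below the observed probability = 0.006348.
Step 5: alpha = 0.1. reject H0.

n_eff = 12, pos = 1, neg = 11, p = 0.006348, reject H0.


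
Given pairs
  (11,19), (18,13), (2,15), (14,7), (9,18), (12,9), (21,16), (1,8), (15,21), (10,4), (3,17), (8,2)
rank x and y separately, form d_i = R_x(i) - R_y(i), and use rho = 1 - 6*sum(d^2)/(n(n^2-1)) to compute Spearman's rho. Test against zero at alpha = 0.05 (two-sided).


Step 1: Rank x and y separately (midranks; no ties here).
rank(x): 11->7, 18->11, 2->2, 14->9, 9->5, 12->8, 21->12, 1->1, 15->10, 10->6, 3->3, 8->4
rank(y): 19->11, 13->6, 15->7, 7->3, 18->10, 9->5, 16->8, 8->4, 21->12, 4->2, 17->9, 2->1
Step 2: d_i = R_x(i) - R_y(i); compute d_i^2.
  (7-11)^2=16, (11-6)^2=25, (2-7)^2=25, (9-3)^2=36, (5-10)^2=25, (8-5)^2=9, (12-8)^2=16, (1-4)^2=9, (10-12)^2=4, (6-2)^2=16, (3-9)^2=36, (4-1)^2=9
sum(d^2) = 226.
Step 3: rho = 1 - 6*226 / (12*(12^2 - 1)) = 1 - 1356/1716 = 0.209790.
Step 4: Under H0, t = rho * sqrt((n-2)/(1-rho^2)) = 0.6785 ~ t(10).
Step 5: Two-sided p-value from the t-distribution with 10 df = 0.512841.
Step 6: alpha = 0.05. fail to reject H0.

rho = 0.2098, p = 0.512841, fail to reject H0 at alpha = 0.05.


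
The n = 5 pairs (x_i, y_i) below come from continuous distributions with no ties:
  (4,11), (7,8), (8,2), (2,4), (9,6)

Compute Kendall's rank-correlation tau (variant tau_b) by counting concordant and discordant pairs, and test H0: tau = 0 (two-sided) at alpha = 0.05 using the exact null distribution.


Step 1: Enumerate the 10 unordered pairs (i,j) with i<j and classify each by sign(x_j-x_i) * sign(y_j-y_i).
  (1,2):dx=+3,dy=-3->D; (1,3):dx=+4,dy=-9->D; (1,4):dx=-2,dy=-7->C; (1,5):dx=+5,dy=-5->D
  (2,3):dx=+1,dy=-6->D; (2,4):dx=-5,dy=-4->C; (2,5):dx=+2,dy=-2->D; (3,4):dx=-6,dy=+2->D
  (3,5):dx=+1,dy=+4->C; (4,5):dx=+7,dy=+2->C
Step 2: C = 4, D = 6, total pairs = 10.
Step 3: tau = (C - D)/(n(n-1)/2) = (4 - 6)/10 = -0.200000.
Step 4: Exact two-sided p-value (enumerate n! = 120 permutations of y under H0): p = 0.816667.
Step 5: alpha = 0.05. fail to reject H0.

tau_b = -0.2000 (C=4, D=6), p = 0.816667, fail to reject H0.


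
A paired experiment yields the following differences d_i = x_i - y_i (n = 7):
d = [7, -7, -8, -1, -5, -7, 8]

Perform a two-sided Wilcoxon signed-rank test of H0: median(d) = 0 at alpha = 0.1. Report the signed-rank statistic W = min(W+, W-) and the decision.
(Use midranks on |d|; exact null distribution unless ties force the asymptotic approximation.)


Step 1: Drop any zero differences (none here) and take |d_i|.
|d| = [7, 7, 8, 1, 5, 7, 8]
Step 2: Midrank |d_i| (ties get averaged ranks).
ranks: |7|->4, |7|->4, |8|->6.5, |1|->1, |5|->2, |7|->4, |8|->6.5
Step 3: Attach original signs; sum ranks with positive sign and with negative sign.
W+ = 4 + 6.5 = 10.5
W- = 4 + 6.5 + 1 + 2 + 4 = 17.5
(Check: W+ + W- = 28 should equal n(n+1)/2 = 28.)
Step 4: Test statistic W = min(W+, W-) = 10.5.
Step 5: Ties in |d|, so use the tie-corrected normal approximation.
        E[W] = n(n+1)/4 = 7*8/4 = 14.
        Tie groups: |d|=7 (t=3), |d|=8 (t=2); sum(t^3 - t) = 30.
        Var[W] = n(n+1)(2n+1)/24 - sum(t^3-t)/48 = 840/24 - 30/48 = 34.375.
        z = (W - E[W]) / sqrt(Var[W]) = (10.5 - 14) / 5.8630 = -0.5970.
        Two-sided p = 2*Phi(z) = 0.550533.
Step 6: alpha = 0.1. fail to reject H0.

W+ = 10.5, W- = 17.5, W = min = 10.5, p = 0.550533, fail to reject H0.


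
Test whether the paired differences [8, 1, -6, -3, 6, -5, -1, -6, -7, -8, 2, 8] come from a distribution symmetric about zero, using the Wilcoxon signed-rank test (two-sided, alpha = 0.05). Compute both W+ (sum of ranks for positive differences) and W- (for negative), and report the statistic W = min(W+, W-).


Step 1: Drop any zero differences (none here) and take |d_i|.
|d| = [8, 1, 6, 3, 6, 5, 1, 6, 7, 8, 2, 8]
Step 2: Midrank |d_i| (ties get averaged ranks).
ranks: |8|->11, |1|->1.5, |6|->7, |3|->4, |6|->7, |5|->5, |1|->1.5, |6|->7, |7|->9, |8|->11, |2|->3, |8|->11
Step 3: Attach original signs; sum ranks with positive sign and with negative sign.
W+ = 11 + 1.5 + 7 + 3 + 11 = 33.5
W- = 7 + 4 + 5 + 1.5 + 7 + 9 + 11 = 44.5
(Check: W+ + W- = 78 should equal n(n+1)/2 = 78.)
Step 4: Test statistic W = min(W+, W-) = 33.5.
Step 5: Ties in |d|, so use the tie-corrected normal approximation.
        E[W] = n(n+1)/4 = 12*13/4 = 39.
        Tie groups: |d|=1 (t=2), |d|=6 (t=3), |d|=8 (t=3); sum(t^3 - t) = 54.
        Var[W] = n(n+1)(2n+1)/24 - sum(t^3-t)/48 = 3900/24 - 54/48 = 161.375.
        z = (W - E[W]) / sqrt(Var[W]) = (33.5 - 39) / 12.7033 = -0.4330.
        Two-sided p = 2*Phi(z) = 0.665046.
Step 6: alpha = 0.05. fail to reject H0.

W+ = 33.5, W- = 44.5, W = min = 33.5, p = 0.665046, fail to reject H0.


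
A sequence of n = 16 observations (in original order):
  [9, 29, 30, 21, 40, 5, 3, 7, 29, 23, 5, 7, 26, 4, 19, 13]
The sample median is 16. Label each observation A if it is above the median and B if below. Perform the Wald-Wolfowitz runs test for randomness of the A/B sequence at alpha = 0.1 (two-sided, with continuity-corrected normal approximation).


Step 1: Compute median = 16; label A = above, B = below.
Labels in order: BAAAABBBAABBABAB  (n_A = 8, n_B = 8)
Step 2: Count runs R = 9.
Step 3: Under H0 (random ordering), E[R] = 2*n_A*n_B/(n_A+n_B) + 1 = 2*8*8/16 + 1 = 9.0000.
        Var[R] = 2*n_A*n_B*(2*n_A*n_B - n_A - n_B) / ((n_A+n_B)^2 * (n_A+n_B-1)) = 14336/3840 = 3.7333.
        SD[R] = 1.9322.
Step 4: R = E[R], so z = 0 with no continuity correction.
Step 5: Two-sided p-value via normal approximation = 2*(1 - Phi(|z|)) = 1.000000.
Step 6: alpha = 0.1. fail to reject H0.

R = 9, z = 0.0000, p = 1.000000, fail to reject H0.


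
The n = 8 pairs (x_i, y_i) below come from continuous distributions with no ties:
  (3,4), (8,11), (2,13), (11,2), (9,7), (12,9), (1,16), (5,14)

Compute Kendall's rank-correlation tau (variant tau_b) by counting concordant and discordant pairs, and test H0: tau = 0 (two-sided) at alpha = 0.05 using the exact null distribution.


Step 1: Enumerate the 28 unordered pairs (i,j) with i<j and classify each by sign(x_j-x_i) * sign(y_j-y_i).
  (1,2):dx=+5,dy=+7->C; (1,3):dx=-1,dy=+9->D; (1,4):dx=+8,dy=-2->D; (1,5):dx=+6,dy=+3->C
  (1,6):dx=+9,dy=+5->C; (1,7):dx=-2,dy=+12->D; (1,8):dx=+2,dy=+10->C; (2,3):dx=-6,dy=+2->D
  (2,4):dx=+3,dy=-9->D; (2,5):dx=+1,dy=-4->D; (2,6):dx=+4,dy=-2->D; (2,7):dx=-7,dy=+5->D
  (2,8):dx=-3,dy=+3->D; (3,4):dx=+9,dy=-11->D; (3,5):dx=+7,dy=-6->D; (3,6):dx=+10,dy=-4->D
  (3,7):dx=-1,dy=+3->D; (3,8):dx=+3,dy=+1->C; (4,5):dx=-2,dy=+5->D; (4,6):dx=+1,dy=+7->C
  (4,7):dx=-10,dy=+14->D; (4,8):dx=-6,dy=+12->D; (5,6):dx=+3,dy=+2->C; (5,7):dx=-8,dy=+9->D
  (5,8):dx=-4,dy=+7->D; (6,7):dx=-11,dy=+7->D; (6,8):dx=-7,dy=+5->D; (7,8):dx=+4,dy=-2->D
Step 2: C = 7, D = 21, total pairs = 28.
Step 3: tau = (C - D)/(n(n-1)/2) = (7 - 21)/28 = -0.500000.
Step 4: Exact two-sided p-value (enumerate n! = 40320 permutations of y under H0): p = 0.108681.
Step 5: alpha = 0.05. fail to reject H0.

tau_b = -0.5000 (C=7, D=21), p = 0.108681, fail to reject H0.


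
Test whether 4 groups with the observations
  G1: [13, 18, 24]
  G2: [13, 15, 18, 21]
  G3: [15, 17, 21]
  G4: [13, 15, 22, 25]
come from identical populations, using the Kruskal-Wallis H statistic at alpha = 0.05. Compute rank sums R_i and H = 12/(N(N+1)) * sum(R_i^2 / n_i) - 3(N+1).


Step 1: Combine all N = 14 observations and assign midranks.
sorted (value, group, rank): (13,G1,2), (13,G2,2), (13,G4,2), (15,G2,5), (15,G3,5), (15,G4,5), (17,G3,7), (18,G1,8.5), (18,G2,8.5), (21,G2,10.5), (21,G3,10.5), (22,G4,12), (24,G1,13), (25,G4,14)
Step 2: Sum ranks within each group.
R_1 = 23.5 (n_1 = 3)
R_2 = 26 (n_2 = 4)
R_3 = 22.5 (n_3 = 3)
R_4 = 33 (n_4 = 4)
Step 3: H = 12/(N(N+1)) * sum(R_i^2/n_i) - 3(N+1)
     = 12/(14*15) * (23.5^2/3 + 26^2/4 + 22.5^2/3 + 33^2/4) - 3*15
     = 0.057143 * 794.083 - 45
     = 0.376190.
Step 4: Ties present; correction factor C = 1 - 60/(14^3 - 14) = 0.978022. Corrected H = 0.376190 / 0.978022 = 0.384644.
Step 5: Under H0, H ~ chi^2(3); p-value = 0.943396.
Step 6: alpha = 0.05. fail to reject H0.

H = 0.3846, df = 3, p = 0.943396, fail to reject H0.


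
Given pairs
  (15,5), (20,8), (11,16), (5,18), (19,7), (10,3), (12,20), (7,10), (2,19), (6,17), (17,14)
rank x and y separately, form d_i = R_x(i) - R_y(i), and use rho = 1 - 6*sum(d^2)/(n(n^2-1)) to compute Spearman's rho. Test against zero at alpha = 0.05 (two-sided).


Step 1: Rank x and y separately (midranks; no ties here).
rank(x): 15->8, 20->11, 11->6, 5->2, 19->10, 10->5, 12->7, 7->4, 2->1, 6->3, 17->9
rank(y): 5->2, 8->4, 16->7, 18->9, 7->3, 3->1, 20->11, 10->5, 19->10, 17->8, 14->6
Step 2: d_i = R_x(i) - R_y(i); compute d_i^2.
  (8-2)^2=36, (11-4)^2=49, (6-7)^2=1, (2-9)^2=49, (10-3)^2=49, (5-1)^2=16, (7-11)^2=16, (4-5)^2=1, (1-10)^2=81, (3-8)^2=25, (9-6)^2=9
sum(d^2) = 332.
Step 3: rho = 1 - 6*332 / (11*(11^2 - 1)) = 1 - 1992/1320 = -0.509091.
Step 4: Under H0, t = rho * sqrt((n-2)/(1-rho^2)) = -1.7744 ~ t(9).
Step 5: Two-sided p-value from the t-distribution with 9 df = 0.109737.
Step 6: alpha = 0.05. fail to reject H0.

rho = -0.5091, p = 0.109737, fail to reject H0 at alpha = 0.05.


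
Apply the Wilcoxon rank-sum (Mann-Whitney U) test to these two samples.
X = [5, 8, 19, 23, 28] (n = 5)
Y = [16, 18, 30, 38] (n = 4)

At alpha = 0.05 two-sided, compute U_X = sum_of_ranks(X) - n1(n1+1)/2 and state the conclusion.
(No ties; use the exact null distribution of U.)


Step 1: Combine and sort all 9 observations; assign midranks.
sorted (value, group): (5,X), (8,X), (16,Y), (18,Y), (19,X), (23,X), (28,X), (30,Y), (38,Y)
ranks: 5->1, 8->2, 16->3, 18->4, 19->5, 23->6, 28->7, 30->8, 38->9
Step 2: Rank sum for X: R1 = 1 + 2 + 5 + 6 + 7 = 21.
Step 3: U_X = R1 - n1(n1+1)/2 = 21 - 5*6/2 = 21 - 15 = 6.
       U_Y = n1*n2 - U_X = 20 - 6 = 14.
Step 4: No ties, so the exact null distribution of U (based on enumerating the C(9,5) = 126 equally likely rank assignments) gives the two-sided p-value.
Step 5: p-value = 0.412698; compare to alpha = 0.05. fail to reject H0.

U_X = 6, p = 0.412698, fail to reject H0 at alpha = 0.05.


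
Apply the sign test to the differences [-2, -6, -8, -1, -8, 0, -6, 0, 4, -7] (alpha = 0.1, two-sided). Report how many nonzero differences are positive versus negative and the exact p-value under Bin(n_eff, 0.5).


Step 1: Discard zero differences. Original n = 10; n_eff = number of nonzero differences = 8.
Nonzero differences (with sign): -2, -6, -8, -1, -8, -6, +4, -7
Step 2: Count signs: positive = 1, negative = 7.
Step 3: Under H0: P(positive) = 0.5, so the number of positives S ~ Bin(8, 0.5).
Step 4: Two-sided exact p-value = sum of Bin(8,0.5) probabilities at or below the observed probability = 0.070312.
Step 5: alpha = 0.1. reject H0.

n_eff = 8, pos = 1, neg = 7, p = 0.070312, reject H0.


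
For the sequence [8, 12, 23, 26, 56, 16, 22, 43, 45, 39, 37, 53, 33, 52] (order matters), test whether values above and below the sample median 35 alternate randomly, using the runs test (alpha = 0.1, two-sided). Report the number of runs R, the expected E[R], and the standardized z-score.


Step 1: Compute median = 35; label A = above, B = below.
Labels in order: BBBBABBAAAAABA  (n_A = 7, n_B = 7)
Step 2: Count runs R = 6.
Step 3: Under H0 (random ordering), E[R] = 2*n_A*n_B/(n_A+n_B) + 1 = 2*7*7/14 + 1 = 8.0000.
        Var[R] = 2*n_A*n_B*(2*n_A*n_B - n_A - n_B) / ((n_A+n_B)^2 * (n_A+n_B-1)) = 8232/2548 = 3.2308.
        SD[R] = 1.7974.
Step 4: Continuity-corrected z = (R + 0.5 - E[R]) / SD[R] = (6 + 0.5 - 8.0000) / 1.7974 = -0.8345.
Step 5: Two-sided p-value via normal approximation = 2*(1 - Phi(|z|)) = 0.403986.
Step 6: alpha = 0.1. fail to reject H0.

R = 6, z = -0.8345, p = 0.403986, fail to reject H0.


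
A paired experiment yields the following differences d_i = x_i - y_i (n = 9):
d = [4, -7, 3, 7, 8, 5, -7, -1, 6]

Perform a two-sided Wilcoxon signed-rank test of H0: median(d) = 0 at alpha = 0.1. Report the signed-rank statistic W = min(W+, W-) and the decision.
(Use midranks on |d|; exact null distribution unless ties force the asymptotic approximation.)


Step 1: Drop any zero differences (none here) and take |d_i|.
|d| = [4, 7, 3, 7, 8, 5, 7, 1, 6]
Step 2: Midrank |d_i| (ties get averaged ranks).
ranks: |4|->3, |7|->7, |3|->2, |7|->7, |8|->9, |5|->4, |7|->7, |1|->1, |6|->5
Step 3: Attach original signs; sum ranks with positive sign and with negative sign.
W+ = 3 + 2 + 7 + 9 + 4 + 5 = 30
W- = 7 + 7 + 1 = 15
(Check: W+ + W- = 45 should equal n(n+1)/2 = 45.)
Step 4: Test statistic W = min(W+, W-) = 15.
Step 5: Ties in |d|, so use the tie-corrected normal approximation.
        E[W] = n(n+1)/4 = 9*10/4 = 22.5.
        Tie groups: |d|=7 (t=3); sum(t^3 - t) = 24.
        Var[W] = n(n+1)(2n+1)/24 - sum(t^3-t)/48 = 1710/24 - 24/48 = 70.75.
        z = (W - E[W]) / sqrt(Var[W]) = (15 - 22.5) / 8.4113 = -0.8917.
        Two-sided p = 2*Phi(z) = 0.372577.
Step 6: alpha = 0.1. fail to reject H0.

W+ = 30, W- = 15, W = min = 15, p = 0.372577, fail to reject H0.


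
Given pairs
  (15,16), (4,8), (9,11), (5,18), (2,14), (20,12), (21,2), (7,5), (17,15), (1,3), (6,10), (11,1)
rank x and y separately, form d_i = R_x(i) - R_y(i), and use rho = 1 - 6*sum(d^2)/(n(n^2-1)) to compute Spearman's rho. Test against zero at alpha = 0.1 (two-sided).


Step 1: Rank x and y separately (midranks; no ties here).
rank(x): 15->9, 4->3, 9->7, 5->4, 2->2, 20->11, 21->12, 7->6, 17->10, 1->1, 6->5, 11->8
rank(y): 16->11, 8->5, 11->7, 18->12, 14->9, 12->8, 2->2, 5->4, 15->10, 3->3, 10->6, 1->1
Step 2: d_i = R_x(i) - R_y(i); compute d_i^2.
  (9-11)^2=4, (3-5)^2=4, (7-7)^2=0, (4-12)^2=64, (2-9)^2=49, (11-8)^2=9, (12-2)^2=100, (6-4)^2=4, (10-10)^2=0, (1-3)^2=4, (5-6)^2=1, (8-1)^2=49
sum(d^2) = 288.
Step 3: rho = 1 - 6*288 / (12*(12^2 - 1)) = 1 - 1728/1716 = -0.006993.
Step 4: Under H0, t = rho * sqrt((n-2)/(1-rho^2)) = -0.0221 ~ t(10).
Step 5: Two-sided p-value from the t-distribution with 10 df = 0.982792.
Step 6: alpha = 0.1. fail to reject H0.

rho = -0.0070, p = 0.982792, fail to reject H0 at alpha = 0.1.


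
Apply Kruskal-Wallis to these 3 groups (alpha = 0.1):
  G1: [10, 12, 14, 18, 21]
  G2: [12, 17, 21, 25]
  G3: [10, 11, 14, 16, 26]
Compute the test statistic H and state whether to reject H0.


Step 1: Combine all N = 14 observations and assign midranks.
sorted (value, group, rank): (10,G1,1.5), (10,G3,1.5), (11,G3,3), (12,G1,4.5), (12,G2,4.5), (14,G1,6.5), (14,G3,6.5), (16,G3,8), (17,G2,9), (18,G1,10), (21,G1,11.5), (21,G2,11.5), (25,G2,13), (26,G3,14)
Step 2: Sum ranks within each group.
R_1 = 34 (n_1 = 5)
R_2 = 38 (n_2 = 4)
R_3 = 33 (n_3 = 5)
Step 3: H = 12/(N(N+1)) * sum(R_i^2/n_i) - 3(N+1)
     = 12/(14*15) * (34^2/5 + 38^2/4 + 33^2/5) - 3*15
     = 0.057143 * 810 - 45
     = 1.285714.
Step 4: Ties present; correction factor C = 1 - 24/(14^3 - 14) = 0.991209. Corrected H = 1.285714 / 0.991209 = 1.297118.
Step 5: Under H0, H ~ chi^2(2); p-value = 0.522799.
Step 6: alpha = 0.1. fail to reject H0.

H = 1.2971, df = 2, p = 0.522799, fail to reject H0.


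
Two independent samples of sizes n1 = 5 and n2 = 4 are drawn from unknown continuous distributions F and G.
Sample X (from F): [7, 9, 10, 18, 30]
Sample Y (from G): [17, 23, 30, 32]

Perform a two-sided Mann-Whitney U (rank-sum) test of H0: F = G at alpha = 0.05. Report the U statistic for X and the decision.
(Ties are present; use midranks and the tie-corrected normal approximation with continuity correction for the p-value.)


Step 1: Combine and sort all 9 observations; assign midranks.
sorted (value, group): (7,X), (9,X), (10,X), (17,Y), (18,X), (23,Y), (30,X), (30,Y), (32,Y)
ranks: 7->1, 9->2, 10->3, 17->4, 18->5, 23->6, 30->7.5, 30->7.5, 32->9
Step 2: Rank sum for X: R1 = 1 + 2 + 3 + 5 + 7.5 = 18.5.
Step 3: U_X = R1 - n1(n1+1)/2 = 18.5 - 5*6/2 = 18.5 - 15 = 3.5.
       U_Y = n1*n2 - U_X = 20 - 3.5 = 16.5.
Step 4: Ties are present, so use the tie-corrected normal approximation (with continuity correction) for the p-value.
Step 5: p-value = 0.139983; compare to alpha = 0.05. fail to reject H0.

U_X = 3.5, p = 0.139983, fail to reject H0 at alpha = 0.05.


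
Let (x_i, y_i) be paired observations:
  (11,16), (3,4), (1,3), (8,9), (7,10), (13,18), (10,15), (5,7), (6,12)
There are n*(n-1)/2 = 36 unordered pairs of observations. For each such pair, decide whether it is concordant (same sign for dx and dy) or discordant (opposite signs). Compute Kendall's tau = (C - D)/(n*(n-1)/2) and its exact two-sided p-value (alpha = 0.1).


Step 1: Enumerate the 36 unordered pairs (i,j) with i<j and classify each by sign(x_j-x_i) * sign(y_j-y_i).
  (1,2):dx=-8,dy=-12->C; (1,3):dx=-10,dy=-13->C; (1,4):dx=-3,dy=-7->C; (1,5):dx=-4,dy=-6->C
  (1,6):dx=+2,dy=+2->C; (1,7):dx=-1,dy=-1->C; (1,8):dx=-6,dy=-9->C; (1,9):dx=-5,dy=-4->C
  (2,3):dx=-2,dy=-1->C; (2,4):dx=+5,dy=+5->C; (2,5):dx=+4,dy=+6->C; (2,6):dx=+10,dy=+14->C
  (2,7):dx=+7,dy=+11->C; (2,8):dx=+2,dy=+3->C; (2,9):dx=+3,dy=+8->C; (3,4):dx=+7,dy=+6->C
  (3,5):dx=+6,dy=+7->C; (3,6):dx=+12,dy=+15->C; (3,7):dx=+9,dy=+12->C; (3,8):dx=+4,dy=+4->C
  (3,9):dx=+5,dy=+9->C; (4,5):dx=-1,dy=+1->D; (4,6):dx=+5,dy=+9->C; (4,7):dx=+2,dy=+6->C
  (4,8):dx=-3,dy=-2->C; (4,9):dx=-2,dy=+3->D; (5,6):dx=+6,dy=+8->C; (5,7):dx=+3,dy=+5->C
  (5,8):dx=-2,dy=-3->C; (5,9):dx=-1,dy=+2->D; (6,7):dx=-3,dy=-3->C; (6,8):dx=-8,dy=-11->C
  (6,9):dx=-7,dy=-6->C; (7,8):dx=-5,dy=-8->C; (7,9):dx=-4,dy=-3->C; (8,9):dx=+1,dy=+5->C
Step 2: C = 33, D = 3, total pairs = 36.
Step 3: tau = (C - D)/(n(n-1)/2) = (33 - 3)/36 = 0.833333.
Step 4: Exact two-sided p-value (enumerate n! = 362880 permutations of y under H0): p = 0.000854.
Step 5: alpha = 0.1. reject H0.

tau_b = 0.8333 (C=33, D=3), p = 0.000854, reject H0.


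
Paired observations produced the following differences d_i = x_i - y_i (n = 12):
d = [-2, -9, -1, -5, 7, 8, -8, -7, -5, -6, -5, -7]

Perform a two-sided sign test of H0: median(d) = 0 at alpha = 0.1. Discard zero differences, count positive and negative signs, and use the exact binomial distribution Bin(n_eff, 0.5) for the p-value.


Step 1: Discard zero differences. Original n = 12; n_eff = number of nonzero differences = 12.
Nonzero differences (with sign): -2, -9, -1, -5, +7, +8, -8, -7, -5, -6, -5, -7
Step 2: Count signs: positive = 2, negative = 10.
Step 3: Under H0: P(positive) = 0.5, so the number of positives S ~ Bin(12, 0.5).
Step 4: Two-sided exact p-value = sum of Bin(12,0.5) probabilities at or below the observed probability = 0.038574.
Step 5: alpha = 0.1. reject H0.

n_eff = 12, pos = 2, neg = 10, p = 0.038574, reject H0.


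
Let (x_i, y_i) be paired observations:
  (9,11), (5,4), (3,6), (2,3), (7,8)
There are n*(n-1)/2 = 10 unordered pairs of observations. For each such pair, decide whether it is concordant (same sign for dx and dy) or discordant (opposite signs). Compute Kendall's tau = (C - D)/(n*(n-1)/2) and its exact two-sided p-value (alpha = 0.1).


Step 1: Enumerate the 10 unordered pairs (i,j) with i<j and classify each by sign(x_j-x_i) * sign(y_j-y_i).
  (1,2):dx=-4,dy=-7->C; (1,3):dx=-6,dy=-5->C; (1,4):dx=-7,dy=-8->C; (1,5):dx=-2,dy=-3->C
  (2,3):dx=-2,dy=+2->D; (2,4):dx=-3,dy=-1->C; (2,5):dx=+2,dy=+4->C; (3,4):dx=-1,dy=-3->C
  (3,5):dx=+4,dy=+2->C; (4,5):dx=+5,dy=+5->C
Step 2: C = 9, D = 1, total pairs = 10.
Step 3: tau = (C - D)/(n(n-1)/2) = (9 - 1)/10 = 0.800000.
Step 4: Exact two-sided p-value (enumerate n! = 120 permutations of y under H0): p = 0.083333.
Step 5: alpha = 0.1. reject H0.

tau_b = 0.8000 (C=9, D=1), p = 0.083333, reject H0.


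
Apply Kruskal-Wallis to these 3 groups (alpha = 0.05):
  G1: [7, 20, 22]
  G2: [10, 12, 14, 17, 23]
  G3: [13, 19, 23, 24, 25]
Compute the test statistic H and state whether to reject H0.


Step 1: Combine all N = 13 observations and assign midranks.
sorted (value, group, rank): (7,G1,1), (10,G2,2), (12,G2,3), (13,G3,4), (14,G2,5), (17,G2,6), (19,G3,7), (20,G1,8), (22,G1,9), (23,G2,10.5), (23,G3,10.5), (24,G3,12), (25,G3,13)
Step 2: Sum ranks within each group.
R_1 = 18 (n_1 = 3)
R_2 = 26.5 (n_2 = 5)
R_3 = 46.5 (n_3 = 5)
Step 3: H = 12/(N(N+1)) * sum(R_i^2/n_i) - 3(N+1)
     = 12/(13*14) * (18^2/3 + 26.5^2/5 + 46.5^2/5) - 3*14
     = 0.065934 * 680.9 - 42
     = 2.894505.
Step 4: Ties present; correction factor C = 1 - 6/(13^3 - 13) = 0.997253. Corrected H = 2.894505 / 0.997253 = 2.902479.
Step 5: Under H0, H ~ chi^2(2); p-value = 0.234280.
Step 6: alpha = 0.05. fail to reject H0.

H = 2.9025, df = 2, p = 0.234280, fail to reject H0.


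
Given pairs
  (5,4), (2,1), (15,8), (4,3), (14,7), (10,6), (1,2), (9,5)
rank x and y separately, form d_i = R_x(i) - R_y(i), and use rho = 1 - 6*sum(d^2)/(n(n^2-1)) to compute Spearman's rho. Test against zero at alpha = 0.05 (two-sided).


Step 1: Rank x and y separately (midranks; no ties here).
rank(x): 5->4, 2->2, 15->8, 4->3, 14->7, 10->6, 1->1, 9->5
rank(y): 4->4, 1->1, 8->8, 3->3, 7->7, 6->6, 2->2, 5->5
Step 2: d_i = R_x(i) - R_y(i); compute d_i^2.
  (4-4)^2=0, (2-1)^2=1, (8-8)^2=0, (3-3)^2=0, (7-7)^2=0, (6-6)^2=0, (1-2)^2=1, (5-5)^2=0
sum(d^2) = 2.
Step 3: rho = 1 - 6*2 / (8*(8^2 - 1)) = 1 - 12/504 = 0.976190.
Step 4: Under H0, t = rho * sqrt((n-2)/(1-rho^2)) = 11.0235 ~ t(6).
Step 5: Two-sided p-value from the t-distribution with 6 df = 0.000033.
Step 6: alpha = 0.05. reject H0.

rho = 0.9762, p = 0.000033, reject H0 at alpha = 0.05.


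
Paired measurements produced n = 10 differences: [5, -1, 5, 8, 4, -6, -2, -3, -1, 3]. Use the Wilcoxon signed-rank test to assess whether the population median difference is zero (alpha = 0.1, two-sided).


Step 1: Drop any zero differences (none here) and take |d_i|.
|d| = [5, 1, 5, 8, 4, 6, 2, 3, 1, 3]
Step 2: Midrank |d_i| (ties get averaged ranks).
ranks: |5|->7.5, |1|->1.5, |5|->7.5, |8|->10, |4|->6, |6|->9, |2|->3, |3|->4.5, |1|->1.5, |3|->4.5
Step 3: Attach original signs; sum ranks with positive sign and with negative sign.
W+ = 7.5 + 7.5 + 10 + 6 + 4.5 = 35.5
W- = 1.5 + 9 + 3 + 4.5 + 1.5 = 19.5
(Check: W+ + W- = 55 should equal n(n+1)/2 = 55.)
Step 4: Test statistic W = min(W+, W-) = 19.5.
Step 5: Ties in |d|, so use the tie-corrected normal approximation.
        E[W] = n(n+1)/4 = 10*11/4 = 27.5.
        Tie groups: |d|=1 (t=2), |d|=3 (t=2), |d|=5 (t=2); sum(t^3 - t) = 18.
        Var[W] = n(n+1)(2n+1)/24 - sum(t^3-t)/48 = 2310/24 - 18/48 = 95.875.
        z = (W - E[W]) / sqrt(Var[W]) = (19.5 - 27.5) / 9.7916 = -0.8170.
        Two-sided p = 2*Phi(z) = 0.413912.
Step 6: alpha = 0.1. fail to reject H0.

W+ = 35.5, W- = 19.5, W = min = 19.5, p = 0.413912, fail to reject H0.


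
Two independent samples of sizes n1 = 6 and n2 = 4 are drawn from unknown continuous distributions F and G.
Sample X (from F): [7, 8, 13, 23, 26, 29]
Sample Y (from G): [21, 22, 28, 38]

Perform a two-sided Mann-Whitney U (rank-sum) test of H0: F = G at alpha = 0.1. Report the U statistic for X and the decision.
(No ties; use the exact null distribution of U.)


Step 1: Combine and sort all 10 observations; assign midranks.
sorted (value, group): (7,X), (8,X), (13,X), (21,Y), (22,Y), (23,X), (26,X), (28,Y), (29,X), (38,Y)
ranks: 7->1, 8->2, 13->3, 21->4, 22->5, 23->6, 26->7, 28->8, 29->9, 38->10
Step 2: Rank sum for X: R1 = 1 + 2 + 3 + 6 + 7 + 9 = 28.
Step 3: U_X = R1 - n1(n1+1)/2 = 28 - 6*7/2 = 28 - 21 = 7.
       U_Y = n1*n2 - U_X = 24 - 7 = 17.
Step 4: No ties, so the exact null distribution of U (based on enumerating the C(10,6) = 210 equally likely rank assignments) gives the two-sided p-value.
Step 5: p-value = 0.352381; compare to alpha = 0.1. fail to reject H0.

U_X = 7, p = 0.352381, fail to reject H0 at alpha = 0.1.


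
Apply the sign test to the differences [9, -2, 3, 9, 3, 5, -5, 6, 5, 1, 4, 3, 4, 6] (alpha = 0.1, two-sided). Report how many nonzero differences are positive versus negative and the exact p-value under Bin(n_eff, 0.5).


Step 1: Discard zero differences. Original n = 14; n_eff = number of nonzero differences = 14.
Nonzero differences (with sign): +9, -2, +3, +9, +3, +5, -5, +6, +5, +1, +4, +3, +4, +6
Step 2: Count signs: positive = 12, negative = 2.
Step 3: Under H0: P(positive) = 0.5, so the number of positives S ~ Bin(14, 0.5).
Step 4: Two-sided exact p-value = sum of Bin(14,0.5) probabilities at or below the observed probability = 0.012939.
Step 5: alpha = 0.1. reject H0.

n_eff = 14, pos = 12, neg = 2, p = 0.012939, reject H0.


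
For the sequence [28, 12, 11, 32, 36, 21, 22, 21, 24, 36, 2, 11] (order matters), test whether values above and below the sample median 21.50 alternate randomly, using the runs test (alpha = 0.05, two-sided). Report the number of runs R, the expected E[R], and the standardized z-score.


Step 1: Compute median = 21.50; label A = above, B = below.
Labels in order: ABBAABABAABB  (n_A = 6, n_B = 6)
Step 2: Count runs R = 8.
Step 3: Under H0 (random ordering), E[R] = 2*n_A*n_B/(n_A+n_B) + 1 = 2*6*6/12 + 1 = 7.0000.
        Var[R] = 2*n_A*n_B*(2*n_A*n_B - n_A - n_B) / ((n_A+n_B)^2 * (n_A+n_B-1)) = 4320/1584 = 2.7273.
        SD[R] = 1.6514.
Step 4: Continuity-corrected z = (R - 0.5 - E[R]) / SD[R] = (8 - 0.5 - 7.0000) / 1.6514 = 0.3028.
Step 5: Two-sided p-value via normal approximation = 2*(1 - Phi(|z|)) = 0.762069.
Step 6: alpha = 0.05. fail to reject H0.

R = 8, z = 0.3028, p = 0.762069, fail to reject H0.


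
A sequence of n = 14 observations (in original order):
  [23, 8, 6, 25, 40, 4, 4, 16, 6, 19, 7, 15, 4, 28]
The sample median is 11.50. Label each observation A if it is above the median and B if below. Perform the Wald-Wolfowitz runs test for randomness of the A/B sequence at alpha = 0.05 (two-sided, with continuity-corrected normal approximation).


Step 1: Compute median = 11.50; label A = above, B = below.
Labels in order: ABBAABBABABABA  (n_A = 7, n_B = 7)
Step 2: Count runs R = 11.
Step 3: Under H0 (random ordering), E[R] = 2*n_A*n_B/(n_A+n_B) + 1 = 2*7*7/14 + 1 = 8.0000.
        Var[R] = 2*n_A*n_B*(2*n_A*n_B - n_A - n_B) / ((n_A+n_B)^2 * (n_A+n_B-1)) = 8232/2548 = 3.2308.
        SD[R] = 1.7974.
Step 4: Continuity-corrected z = (R - 0.5 - E[R]) / SD[R] = (11 - 0.5 - 8.0000) / 1.7974 = 1.3909.
Step 5: Two-sided p-value via normal approximation = 2*(1 - Phi(|z|)) = 0.164264.
Step 6: alpha = 0.05. fail to reject H0.

R = 11, z = 1.3909, p = 0.164264, fail to reject H0.


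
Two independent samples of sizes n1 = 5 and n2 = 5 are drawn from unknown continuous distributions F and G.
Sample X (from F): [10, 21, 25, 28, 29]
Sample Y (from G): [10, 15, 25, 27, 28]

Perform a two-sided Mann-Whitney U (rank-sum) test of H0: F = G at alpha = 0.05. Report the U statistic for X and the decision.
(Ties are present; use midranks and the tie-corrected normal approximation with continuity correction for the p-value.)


Step 1: Combine and sort all 10 observations; assign midranks.
sorted (value, group): (10,X), (10,Y), (15,Y), (21,X), (25,X), (25,Y), (27,Y), (28,X), (28,Y), (29,X)
ranks: 10->1.5, 10->1.5, 15->3, 21->4, 25->5.5, 25->5.5, 27->7, 28->8.5, 28->8.5, 29->10
Step 2: Rank sum for X: R1 = 1.5 + 4 + 5.5 + 8.5 + 10 = 29.5.
Step 3: U_X = R1 - n1(n1+1)/2 = 29.5 - 5*6/2 = 29.5 - 15 = 14.5.
       U_Y = n1*n2 - U_X = 25 - 14.5 = 10.5.
Step 4: Ties are present, so use the tie-corrected normal approximation (with continuity correction) for the p-value.
Step 5: p-value = 0.751830; compare to alpha = 0.05. fail to reject H0.

U_X = 14.5, p = 0.751830, fail to reject H0 at alpha = 0.05.


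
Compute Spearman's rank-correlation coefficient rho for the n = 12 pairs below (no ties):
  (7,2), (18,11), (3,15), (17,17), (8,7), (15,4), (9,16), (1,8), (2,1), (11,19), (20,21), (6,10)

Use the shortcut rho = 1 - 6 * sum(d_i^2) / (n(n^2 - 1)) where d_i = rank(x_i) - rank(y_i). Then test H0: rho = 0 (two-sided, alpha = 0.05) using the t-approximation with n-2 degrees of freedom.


Step 1: Rank x and y separately (midranks; no ties here).
rank(x): 7->5, 18->11, 3->3, 17->10, 8->6, 15->9, 9->7, 1->1, 2->2, 11->8, 20->12, 6->4
rank(y): 2->2, 11->7, 15->8, 17->10, 7->4, 4->3, 16->9, 8->5, 1->1, 19->11, 21->12, 10->6
Step 2: d_i = R_x(i) - R_y(i); compute d_i^2.
  (5-2)^2=9, (11-7)^2=16, (3-8)^2=25, (10-10)^2=0, (6-4)^2=4, (9-3)^2=36, (7-9)^2=4, (1-5)^2=16, (2-1)^2=1, (8-11)^2=9, (12-12)^2=0, (4-6)^2=4
sum(d^2) = 124.
Step 3: rho = 1 - 6*124 / (12*(12^2 - 1)) = 1 - 744/1716 = 0.566434.
Step 4: Under H0, t = rho * sqrt((n-2)/(1-rho^2)) = 2.1735 ~ t(10).
Step 5: Two-sided p-value from the t-distribution with 10 df = 0.054842.
Step 6: alpha = 0.05. fail to reject H0.

rho = 0.5664, p = 0.054842, fail to reject H0 at alpha = 0.05.


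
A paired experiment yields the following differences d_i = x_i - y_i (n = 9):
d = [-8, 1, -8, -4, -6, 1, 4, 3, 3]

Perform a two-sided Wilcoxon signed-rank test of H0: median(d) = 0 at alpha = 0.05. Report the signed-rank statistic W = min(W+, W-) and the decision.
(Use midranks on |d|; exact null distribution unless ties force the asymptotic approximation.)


Step 1: Drop any zero differences (none here) and take |d_i|.
|d| = [8, 1, 8, 4, 6, 1, 4, 3, 3]
Step 2: Midrank |d_i| (ties get averaged ranks).
ranks: |8|->8.5, |1|->1.5, |8|->8.5, |4|->5.5, |6|->7, |1|->1.5, |4|->5.5, |3|->3.5, |3|->3.5
Step 3: Attach original signs; sum ranks with positive sign and with negative sign.
W+ = 1.5 + 1.5 + 5.5 + 3.5 + 3.5 = 15.5
W- = 8.5 + 8.5 + 5.5 + 7 = 29.5
(Check: W+ + W- = 45 should equal n(n+1)/2 = 45.)
Step 4: Test statistic W = min(W+, W-) = 15.5.
Step 5: Ties in |d|, so use the tie-corrected normal approximation.
        E[W] = n(n+1)/4 = 9*10/4 = 22.5.
        Tie groups: |d|=1 (t=2), |d|=3 (t=2), |d|=4 (t=2), |d|=8 (t=2); sum(t^3 - t) = 24.
        Var[W] = n(n+1)(2n+1)/24 - sum(t^3-t)/48 = 1710/24 - 24/48 = 70.75.
        z = (W - E[W]) / sqrt(Var[W]) = (15.5 - 22.5) / 8.4113 = -0.8322.
        Two-sided p = 2*Phi(z) = 0.405288.
Step 6: alpha = 0.05. fail to reject H0.

W+ = 15.5, W- = 29.5, W = min = 15.5, p = 0.405288, fail to reject H0.


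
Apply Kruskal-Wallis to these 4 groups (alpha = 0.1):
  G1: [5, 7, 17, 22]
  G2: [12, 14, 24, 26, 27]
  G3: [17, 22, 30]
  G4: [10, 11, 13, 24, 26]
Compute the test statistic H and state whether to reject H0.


Step 1: Combine all N = 17 observations and assign midranks.
sorted (value, group, rank): (5,G1,1), (7,G1,2), (10,G4,3), (11,G4,4), (12,G2,5), (13,G4,6), (14,G2,7), (17,G1,8.5), (17,G3,8.5), (22,G1,10.5), (22,G3,10.5), (24,G2,12.5), (24,G4,12.5), (26,G2,14.5), (26,G4,14.5), (27,G2,16), (30,G3,17)
Step 2: Sum ranks within each group.
R_1 = 22 (n_1 = 4)
R_2 = 55 (n_2 = 5)
R_3 = 36 (n_3 = 3)
R_4 = 40 (n_4 = 5)
Step 3: H = 12/(N(N+1)) * sum(R_i^2/n_i) - 3(N+1)
     = 12/(17*18) * (22^2/4 + 55^2/5 + 36^2/3 + 40^2/5) - 3*18
     = 0.039216 * 1478 - 54
     = 3.960784.
Step 4: Ties present; correction factor C = 1 - 24/(17^3 - 17) = 0.995098. Corrected H = 3.960784 / 0.995098 = 3.980296.
Step 5: Under H0, H ~ chi^2(3); p-value = 0.263600.
Step 6: alpha = 0.1. fail to reject H0.

H = 3.9803, df = 3, p = 0.263600, fail to reject H0.


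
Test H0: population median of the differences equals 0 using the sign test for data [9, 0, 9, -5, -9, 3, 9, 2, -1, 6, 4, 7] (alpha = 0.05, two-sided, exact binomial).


Step 1: Discard zero differences. Original n = 12; n_eff = number of nonzero differences = 11.
Nonzero differences (with sign): +9, +9, -5, -9, +3, +9, +2, -1, +6, +4, +7
Step 2: Count signs: positive = 8, negative = 3.
Step 3: Under H0: P(positive) = 0.5, so the number of positives S ~ Bin(11, 0.5).
Step 4: Two-sided exact p-value = sum of Bin(11,0.5) probabilities at or below the observed probability = 0.226562.
Step 5: alpha = 0.05. fail to reject H0.

n_eff = 11, pos = 8, neg = 3, p = 0.226562, fail to reject H0.


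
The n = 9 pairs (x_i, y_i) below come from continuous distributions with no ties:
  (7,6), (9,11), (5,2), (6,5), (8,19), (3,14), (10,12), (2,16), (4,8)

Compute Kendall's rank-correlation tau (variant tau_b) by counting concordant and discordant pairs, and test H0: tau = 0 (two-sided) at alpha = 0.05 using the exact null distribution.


Step 1: Enumerate the 36 unordered pairs (i,j) with i<j and classify each by sign(x_j-x_i) * sign(y_j-y_i).
  (1,2):dx=+2,dy=+5->C; (1,3):dx=-2,dy=-4->C; (1,4):dx=-1,dy=-1->C; (1,5):dx=+1,dy=+13->C
  (1,6):dx=-4,dy=+8->D; (1,7):dx=+3,dy=+6->C; (1,8):dx=-5,dy=+10->D; (1,9):dx=-3,dy=+2->D
  (2,3):dx=-4,dy=-9->C; (2,4):dx=-3,dy=-6->C; (2,5):dx=-1,dy=+8->D; (2,6):dx=-6,dy=+3->D
  (2,7):dx=+1,dy=+1->C; (2,8):dx=-7,dy=+5->D; (2,9):dx=-5,dy=-3->C; (3,4):dx=+1,dy=+3->C
  (3,5):dx=+3,dy=+17->C; (3,6):dx=-2,dy=+12->D; (3,7):dx=+5,dy=+10->C; (3,8):dx=-3,dy=+14->D
  (3,9):dx=-1,dy=+6->D; (4,5):dx=+2,dy=+14->C; (4,6):dx=-3,dy=+9->D; (4,7):dx=+4,dy=+7->C
  (4,8):dx=-4,dy=+11->D; (4,9):dx=-2,dy=+3->D; (5,6):dx=-5,dy=-5->C; (5,7):dx=+2,dy=-7->D
  (5,8):dx=-6,dy=-3->C; (5,9):dx=-4,dy=-11->C; (6,7):dx=+7,dy=-2->D; (6,8):dx=-1,dy=+2->D
  (6,9):dx=+1,dy=-6->D; (7,8):dx=-8,dy=+4->D; (7,9):dx=-6,dy=-4->C; (8,9):dx=+2,dy=-8->D
Step 2: C = 18, D = 18, total pairs = 36.
Step 3: tau = (C - D)/(n(n-1)/2) = (18 - 18)/36 = 0.000000.
Step 4: Exact two-sided p-value (enumerate n! = 362880 permutations of y under H0): p = 1.000000.
Step 5: alpha = 0.05. fail to reject H0.

tau_b = 0.0000 (C=18, D=18), p = 1.000000, fail to reject H0.


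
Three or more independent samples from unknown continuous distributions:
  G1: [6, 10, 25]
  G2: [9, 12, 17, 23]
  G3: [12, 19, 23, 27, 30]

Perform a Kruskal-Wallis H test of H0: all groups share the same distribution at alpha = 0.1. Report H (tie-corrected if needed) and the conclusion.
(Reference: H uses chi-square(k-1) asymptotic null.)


Step 1: Combine all N = 12 observations and assign midranks.
sorted (value, group, rank): (6,G1,1), (9,G2,2), (10,G1,3), (12,G2,4.5), (12,G3,4.5), (17,G2,6), (19,G3,7), (23,G2,8.5), (23,G3,8.5), (25,G1,10), (27,G3,11), (30,G3,12)
Step 2: Sum ranks within each group.
R_1 = 14 (n_1 = 3)
R_2 = 21 (n_2 = 4)
R_3 = 43 (n_3 = 5)
Step 3: H = 12/(N(N+1)) * sum(R_i^2/n_i) - 3(N+1)
     = 12/(12*13) * (14^2/3 + 21^2/4 + 43^2/5) - 3*13
     = 0.076923 * 545.383 - 39
     = 2.952564.
Step 4: Ties present; correction factor C = 1 - 12/(12^3 - 12) = 0.993007. Corrected H = 2.952564 / 0.993007 = 2.973357.
Step 5: Under H0, H ~ chi^2(2); p-value = 0.226122.
Step 6: alpha = 0.1. fail to reject H0.

H = 2.9734, df = 2, p = 0.226122, fail to reject H0.


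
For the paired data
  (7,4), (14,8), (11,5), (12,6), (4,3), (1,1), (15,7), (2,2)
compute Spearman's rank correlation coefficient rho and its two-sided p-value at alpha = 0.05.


Step 1: Rank x and y separately (midranks; no ties here).
rank(x): 7->4, 14->7, 11->5, 12->6, 4->3, 1->1, 15->8, 2->2
rank(y): 4->4, 8->8, 5->5, 6->6, 3->3, 1->1, 7->7, 2->2
Step 2: d_i = R_x(i) - R_y(i); compute d_i^2.
  (4-4)^2=0, (7-8)^2=1, (5-5)^2=0, (6-6)^2=0, (3-3)^2=0, (1-1)^2=0, (8-7)^2=1, (2-2)^2=0
sum(d^2) = 2.
Step 3: rho = 1 - 6*2 / (8*(8^2 - 1)) = 1 - 12/504 = 0.976190.
Step 4: Under H0, t = rho * sqrt((n-2)/(1-rho^2)) = 11.0235 ~ t(6).
Step 5: Two-sided p-value from the t-distribution with 6 df = 0.000033.
Step 6: alpha = 0.05. reject H0.

rho = 0.9762, p = 0.000033, reject H0 at alpha = 0.05.
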